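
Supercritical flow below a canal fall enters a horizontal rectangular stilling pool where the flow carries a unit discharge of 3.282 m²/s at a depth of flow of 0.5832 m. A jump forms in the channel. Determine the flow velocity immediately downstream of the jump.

V₁ = q/y₁ = 3.282/0.5832 = 5.628 m/s. Fr₁ = V₁/√(g·y₁) = 5.628/√(9.81×0.5832) = 2.353.
Bélanger equation: y₂/y₁ = ½[√(1 + 8Fr₁²) − 1] = ½[√45.284 − 1] = 2.865.
y₂ = 2.865 × 0.5832 = 1.671 m.
V₂ = q/y₂ = 3.282/1.671 = 1.964 m/s.

V₂ = 1.964 m/s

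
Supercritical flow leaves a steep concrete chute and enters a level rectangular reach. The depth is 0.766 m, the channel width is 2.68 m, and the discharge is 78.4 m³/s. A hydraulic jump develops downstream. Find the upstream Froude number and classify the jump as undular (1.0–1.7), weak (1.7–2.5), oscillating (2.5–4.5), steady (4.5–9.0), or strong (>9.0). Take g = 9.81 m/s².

Fr₁ = 13.9; strong jump

q = Q/b = 78.4/2.68 = 29.3 m²/s; V₁ = q/y₁ = 38.2 m/s. Fr₁ = V₁/√(g·y₁) = 13.9.
Fr₁ = 13.9 lies in the strong range.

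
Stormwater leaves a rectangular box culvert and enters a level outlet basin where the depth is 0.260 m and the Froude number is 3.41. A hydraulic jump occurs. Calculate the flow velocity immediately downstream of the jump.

V₂ = 1.25 m/s

Fr₁ = 3.41 (given).
Bélanger equation: y₂/y₁ = ½[√(1 + 8Fr₁²) − 1] = ½[√94.02 − 1] = 4.35.
y₂ = 4.35 × 0.260 = 1.13 m.
V₁ = Fr₁·√(g·y₁) = 3.41×√(9.81×0.260) = 5.45 m/s; q = V₁·y₁ = 1.42 m²/s.
V₂ = q/y₂ = 1.42/1.13 = 1.25 m/s.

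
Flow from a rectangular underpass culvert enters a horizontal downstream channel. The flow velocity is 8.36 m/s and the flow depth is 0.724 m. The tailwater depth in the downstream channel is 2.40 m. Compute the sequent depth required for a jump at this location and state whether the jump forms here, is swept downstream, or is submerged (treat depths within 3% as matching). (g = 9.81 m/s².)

y₂ = 2.87 m; the jump is swept downstream

Fr₁ = V₁/√(g·y₁) = 8.36/√(9.81×0.724) = 3.14.
Bélanger equation: y₂/y₁ = ½[√(1 + 8Fr₁²) − 1] = ½[√79.72 − 1] = 3.96.
y₂ = 3.96 × 0.724 = 2.87 m.
Tailwater y_tw = 2.40 m: y_tw < y₂, so the jump is swept downstream.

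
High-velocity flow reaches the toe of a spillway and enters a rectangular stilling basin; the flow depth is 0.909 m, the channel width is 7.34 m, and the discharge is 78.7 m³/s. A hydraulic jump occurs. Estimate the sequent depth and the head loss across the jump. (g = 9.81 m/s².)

y₂ = 4.64 m; ΔE = 3.09 m

q = Q/b = 78.7/7.34 = 10.7 m²/s; V₁ = q/y₁ = 11.8 m/s. Fr₁ = V₁/√(g·y₁) = 3.95.
By Bélanger, y₂/y₁ = ½[√(1 + 8Fr₁²) − 1] = ½[√125.8 − 1] = 5.11.
y₂ = 5.11 × 0.909 = 4.64 m.
Head loss: ΔE = (y₂ − y₁)³/(4y₁y₂) = (4.64 − 0.909)³/(4×0.909×4.64) = 52.1/16.9 = 3.09 m.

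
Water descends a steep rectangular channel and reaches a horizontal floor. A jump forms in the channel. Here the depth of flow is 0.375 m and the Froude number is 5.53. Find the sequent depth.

y₂ = 2.75 m

Fr₁ = 5.53 (given).
Sequent-depth ratio: y₂/y₁ = ½[√(1 + 8Fr₁²) − 1] = ½[√245.6 − 1] = 7.34.
y₂ = 7.34 × 0.375 = 2.75 m.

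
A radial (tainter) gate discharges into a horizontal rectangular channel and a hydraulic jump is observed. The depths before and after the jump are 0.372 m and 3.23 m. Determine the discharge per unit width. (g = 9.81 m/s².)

q = 4.61 m²/s

For a rectangular channel the momentum equation gives q² = ½·g·y₁·y₂·(y₁ + y₂) = ½×9.81×0.372×3.23×3.60 = 21.2.
q = √21.2 = 4.61 m²/s.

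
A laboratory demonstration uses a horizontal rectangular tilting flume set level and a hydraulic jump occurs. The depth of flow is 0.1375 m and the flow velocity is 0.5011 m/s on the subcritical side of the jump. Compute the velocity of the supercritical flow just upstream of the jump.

V₁ = 1.735 m/s

Fr₂ = V₂/√(g·y₂) = 0.5011/√(9.81×0.1375) = 0.4315.
From the momentum equation (using Fr₂), y₁/y₂ = ½[√(1 + 8Fr₂²) − 1] = ½[√2.4892 − 1] = 0.2889.
y₁ = 0.2889 × 0.1375 = 0.03972 m.
V₁ = q/y₁ = 0.06890/0.03972 = 1.735 m/s.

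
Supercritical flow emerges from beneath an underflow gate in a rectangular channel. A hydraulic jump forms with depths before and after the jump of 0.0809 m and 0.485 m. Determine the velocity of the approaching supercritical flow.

For a rectangular channel the momentum equation gives q² = ½·g·y₁·y₂·(y₁ + y₂) = ½×9.81×0.0809×0.485×0.566 = 0.109.
q = √0.109 = 0.330 m²/s.
V₁ = q/y₁ = 0.330/0.0809 = 4.08 m/s.

V₁ = 4.08 m/s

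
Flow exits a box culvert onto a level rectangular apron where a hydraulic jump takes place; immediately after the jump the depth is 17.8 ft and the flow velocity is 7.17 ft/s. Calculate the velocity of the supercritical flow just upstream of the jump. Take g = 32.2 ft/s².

Fr₂ = V₂/√(g·y₂) = 7.17/√(32.2×17.8) = 0.299.
Applying the sequent-depth relation in reverse, y₁/y₂ = ½[√(1 + 8Fr₂²) − 1] = ½[√1.718 − 1] = 0.155.
y₁ = 0.155 × 17.8 = 2.76 ft.
V₁ = q/y₁ = 128/2.76 = 46.2 ft/s.

V₁ = 46.2 ft/s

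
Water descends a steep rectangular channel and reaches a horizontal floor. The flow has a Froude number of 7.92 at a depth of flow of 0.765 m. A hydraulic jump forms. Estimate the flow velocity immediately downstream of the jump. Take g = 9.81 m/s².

Fr₁ = 7.92 (given).
By Bélanger, y₂/y₁ = ½[√(1 + 8Fr₁²) − 1] = ½[√502.8 − 1] = 10.7.
y₂ = 10.7 × 0.765 = 8.19 m.
V₁ = Fr₁·√(g·y₁) = 7.92×√(9.81×0.765) = 21.7 m/s; q = V₁·y₁ = 16.6 m²/s.
V₂ = q/y₂ = 16.6/8.19 = 2.03 m/s.

V₂ = 2.03 m/s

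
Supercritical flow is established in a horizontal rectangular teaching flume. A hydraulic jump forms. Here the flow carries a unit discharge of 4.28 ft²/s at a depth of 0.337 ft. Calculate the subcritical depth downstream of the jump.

V₁ = q/y₁ = 4.28/0.337 = 12.7 ft/s. Fr₁ = V₁/√(g·y₁) = 12.7/√(32.2×0.337) = 3.86.
Conjugate-depth relation: y₂/y₁ = ½[√(1 + 8Fr₁²) − 1] = ½[√119.9 − 1] = 4.98.
y₂ = 4.98 × 0.337 = 1.68 ft.

y₂ = 1.68 ft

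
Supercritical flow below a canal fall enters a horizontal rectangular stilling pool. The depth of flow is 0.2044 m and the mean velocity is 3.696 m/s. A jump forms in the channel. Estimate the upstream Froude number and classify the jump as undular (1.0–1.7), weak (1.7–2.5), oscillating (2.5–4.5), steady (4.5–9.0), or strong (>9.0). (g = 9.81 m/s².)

Fr₁ = 2.610; oscillating jump

Fr₁ = V₁/√(g·y₁) = 3.696/√(9.81×0.2044) = 2.610.
Fr₁ = 2.610 lies in the oscillating range.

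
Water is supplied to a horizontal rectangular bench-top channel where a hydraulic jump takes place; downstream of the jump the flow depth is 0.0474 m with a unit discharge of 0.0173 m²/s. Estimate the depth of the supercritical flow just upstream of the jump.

y₁ = 0.0193 m

V₂ = q/y₂ = 0.0173/0.0474 = 0.365 m/s; Fr₂ = V₂/√(g·y₂) = 0.535.
The Bélanger relation is symmetric: y₁/y₂ = ½[√(1 + 8Fr₂²) − 1] = ½[√3.292 − 1] = 0.407.
y₁ = 0.407 × 0.0474 = 0.0193 m.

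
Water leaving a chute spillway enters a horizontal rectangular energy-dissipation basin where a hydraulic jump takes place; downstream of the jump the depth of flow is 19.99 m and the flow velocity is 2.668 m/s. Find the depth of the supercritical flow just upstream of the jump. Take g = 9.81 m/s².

y₁ = 1.359 m

Fr₂ = V₂/√(g·y₂) = 2.668/√(9.81×19.99) = 0.1905.
Since the conjugate-depth ratio holds either way, y₁/y₂ = ½[√(1 + 8Fr₂²) − 1] = ½[√1.2904 − 1] = 0.06798.
y₁ = 0.06798 × 19.99 = 1.359 m.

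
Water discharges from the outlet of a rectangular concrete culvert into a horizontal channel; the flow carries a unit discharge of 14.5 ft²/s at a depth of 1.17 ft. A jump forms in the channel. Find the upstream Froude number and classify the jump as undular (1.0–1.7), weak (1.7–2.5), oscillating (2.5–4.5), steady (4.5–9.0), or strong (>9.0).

V₁ = q/y₁ = 14.5/1.17 = 12.4 ft/s. Fr₁ = V₁/√(g·y₁) = 12.4/√(32.2×1.17) = 2.02.
Fr₁ = 2.02 lies in the weak range.

Fr₁ = 2.02; weak jump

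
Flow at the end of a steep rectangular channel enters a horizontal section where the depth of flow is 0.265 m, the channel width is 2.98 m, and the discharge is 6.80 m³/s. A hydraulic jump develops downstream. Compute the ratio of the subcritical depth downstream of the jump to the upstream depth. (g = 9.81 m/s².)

q = Q/b = 6.80/2.98 = 2.28 m²/s; V₁ = q/y₁ = 8.61 m/s. Fr₁ = V₁/√(g·y₁) = 5.34.
Sequent-depth ratio: y₂/y₁ = ½[√(1 + 8Fr₁²) − 1] = ½[√229.2 − 1] = 7.07.

y₂/y₁ = 7.07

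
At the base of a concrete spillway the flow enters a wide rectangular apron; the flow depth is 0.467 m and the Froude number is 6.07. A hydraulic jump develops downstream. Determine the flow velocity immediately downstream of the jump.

Fr₁ = 6.07 (given).
From the momentum equation for a rectangular channel, y₂/y₁ = ½[√(1 + 8Fr₁²) − 1] = ½[√295.8 − 1] = 8.10.
y₂ = 8.10 × 0.467 = 3.78 m.
V₁ = Fr₁·√(g·y₁) = 6.07×√(9.81×0.467) = 13.0 m/s; q = V₁·y₁ = 6.07 m²/s.
V₂ = q/y₂ = 6.07/3.78 = 1.60 m/s.

V₂ = 1.60 m/s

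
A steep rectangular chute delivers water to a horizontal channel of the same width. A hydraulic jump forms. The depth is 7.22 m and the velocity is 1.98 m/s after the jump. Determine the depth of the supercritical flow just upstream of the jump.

Fr₂ = V₂/√(g·y₂) = 1.98/√(9.81×7.22) = 0.235.
Since the conjugate-depth ratio holds either way, y₁/y₂ = ½[√(1 + 8Fr₂²) − 1] = ½[√1.443 − 1] = 0.101.
y₁ = 0.101 × 7.22 = 0.726 m.

y₁ = 0.726 m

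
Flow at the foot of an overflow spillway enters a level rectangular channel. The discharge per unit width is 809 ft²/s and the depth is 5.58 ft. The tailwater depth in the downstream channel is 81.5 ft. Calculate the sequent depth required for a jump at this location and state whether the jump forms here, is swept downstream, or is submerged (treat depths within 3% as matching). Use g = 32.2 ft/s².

y₂ = 82.6 ft; the jump forms here

V₁ = q/y₁ = 809/5.58 = 145 ft/s. Fr₁ = V₁/√(g·y₁) = 145/√(32.2×5.58) = 10.8.
By Bélanger, y₂/y₁ = ½[√(1 + 8Fr₁²) − 1] = ½[√936.9 − 1] = 14.8.
y₂ = 14.8 × 5.58 = 82.6 ft.
Tailwater y_tw = 81.5 ft: y_tw ≈ y₂, so the jump forms here.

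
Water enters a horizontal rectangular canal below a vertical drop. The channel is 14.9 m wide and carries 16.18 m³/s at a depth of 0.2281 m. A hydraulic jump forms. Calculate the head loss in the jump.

q = Q/b = 16.18/14.9 = 1.086 m²/s; V₁ = q/y₁ = 4.761 m/s. Fr₁ = V₁/√(g·y₁) = 3.183.
Conjugate-depth relation: y₂/y₁ = ½[√(1 + 8Fr₁²) − 1] = ½[√82.027 − 1] = 4.028.
y₂ = 4.028 × 0.2281 = 0.9189 m.
V₂ = q/y₂ = 1.086/0.9189 = 1.182 m/s. E₁ = y₁ + V₁²/2g = 1.383 m; E₂ = y₂ + V₂²/2g = 0.9901 m. ΔE = E₁ − E₂ = 0.3932 m.

ΔE = 0.3932 m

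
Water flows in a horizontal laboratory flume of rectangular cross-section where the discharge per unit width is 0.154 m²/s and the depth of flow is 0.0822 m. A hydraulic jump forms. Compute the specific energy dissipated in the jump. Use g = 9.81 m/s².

V₁ = q/y₁ = 0.154/0.0822 = 1.87 m/s. Fr₁ = V₁/√(g·y₁) = 1.87/√(9.81×0.0822) = 2.09.
Conjugate-depth relation: y₂/y₁ = ½[√(1 + 8Fr₁²) − 1] = ½[√35.82 − 1] = 2.49.
y₂ = 2.49 × 0.0822 = 0.205 m.
Head loss: ΔE = (y₂ − y₁)³/(4y₁y₂) = (0.205 − 0.0822)³/(4×0.0822×0.205) = 0.00185/0.0674 = 0.0274 m.

ΔE = 0.0274 m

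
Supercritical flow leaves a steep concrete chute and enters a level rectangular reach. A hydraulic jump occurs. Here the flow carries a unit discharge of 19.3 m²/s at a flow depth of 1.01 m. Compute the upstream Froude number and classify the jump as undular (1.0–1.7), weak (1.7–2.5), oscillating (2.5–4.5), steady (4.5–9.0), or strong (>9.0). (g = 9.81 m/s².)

Fr₁ = 6.07; steady jump

V₁ = q/y₁ = 19.3/1.01 = 19.1 m/s. Fr₁ = V₁/√(g·y₁) = 19.1/√(9.81×1.01) = 6.07.
Fr₁ = 6.07 lies in the steady range.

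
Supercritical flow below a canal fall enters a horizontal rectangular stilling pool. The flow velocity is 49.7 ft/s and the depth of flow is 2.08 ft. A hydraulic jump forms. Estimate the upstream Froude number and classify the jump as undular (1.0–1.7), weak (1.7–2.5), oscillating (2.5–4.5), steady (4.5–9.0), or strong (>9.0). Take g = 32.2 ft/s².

Fr₁ = 6.07; steady jump

Fr₁ = V₁/√(g·y₁) = 49.7/√(32.2×2.08) = 6.07.
Fr₁ = 6.07 lies in the steady range.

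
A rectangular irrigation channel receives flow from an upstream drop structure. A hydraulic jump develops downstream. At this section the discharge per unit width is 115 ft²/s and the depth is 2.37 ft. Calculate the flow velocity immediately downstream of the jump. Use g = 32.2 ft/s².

V₁ = q/y₁ = 115/2.37 = 48.5 ft/s. Fr₁ = V₁/√(g·y₁) = 48.5/√(32.2×2.37) = 5.55.
Sequent-depth ratio: y₂/y₁ = ½[√(1 + 8Fr₁²) − 1] = ½[√247.8 − 1] = 7.37.
y₂ = 7.37 × 2.37 = 17.5 ft.
V₂ = q/y₂ = 115/17.5 = 6.58 ft/s.

V₂ = 6.58 ft/s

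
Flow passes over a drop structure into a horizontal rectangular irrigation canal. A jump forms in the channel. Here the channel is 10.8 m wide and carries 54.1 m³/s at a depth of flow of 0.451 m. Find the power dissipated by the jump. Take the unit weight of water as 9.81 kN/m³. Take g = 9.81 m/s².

P = 1836 kW

q = Q/b = 54.1/10.8 = 5.01 m²/s; V₁ = q/y₁ = 11.1 m/s. Fr₁ = V₁/√(g·y₁) = 5.28.
Bélanger equation: y₂/y₁ = ½[√(1 + 8Fr₁²) − 1] = ½[√224.1 − 1] = 6.98.
y₂ = 6.98 × 0.451 = 3.15 m.
V₂ = q/y₂ = 5.01/3.15 = 1.59 m/s. E₁ = y₁ + V₁²/2g = 6.74 m; E₂ = y₂ + V₂²/2g = 3.28 m. ΔE = E₁ − E₂ = 3.46 m.
P = γ·Q·ΔE = 9.81 × 54.1 × 3.46 = 1836 kW.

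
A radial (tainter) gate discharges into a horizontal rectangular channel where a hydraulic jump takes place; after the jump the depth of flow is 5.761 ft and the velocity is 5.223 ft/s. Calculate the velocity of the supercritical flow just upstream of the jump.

Fr₂ = V₂/√(g·y₂) = 5.223/√(32.2×5.761) = 0.3835.
Applying the sequent-depth relation in reverse, y₁/y₂ = ½[√(1 + 8Fr₂²) − 1] = ½[√2.1765 − 1] = 0.2376.
y₁ = 0.2376 × 5.761 = 1.369 ft.
V₁ = q/y₁ = 30.09/1.369 = 21.98 ft/s.

V₁ = 21.98 ft/s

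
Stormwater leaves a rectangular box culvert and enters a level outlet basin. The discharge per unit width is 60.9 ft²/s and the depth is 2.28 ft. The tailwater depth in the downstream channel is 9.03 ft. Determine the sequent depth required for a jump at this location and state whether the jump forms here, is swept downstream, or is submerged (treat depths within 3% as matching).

y₂ = 8.98 ft; the jump forms here

V₁ = q/y₁ = 60.9/2.28 = 26.7 ft/s. Fr₁ = V₁/√(g·y₁) = 26.7/√(32.2×2.28) = 3.12.
Sequent-depth ratio: y₂/y₁ = ½[√(1 + 8Fr₁²) − 1] = ½[√78.74 − 1] = 3.94.
y₂ = 3.94 × 2.28 = 8.98 ft.
Tailwater y_tw = 9.03 ft: y_tw ≈ y₂, so the jump forms here.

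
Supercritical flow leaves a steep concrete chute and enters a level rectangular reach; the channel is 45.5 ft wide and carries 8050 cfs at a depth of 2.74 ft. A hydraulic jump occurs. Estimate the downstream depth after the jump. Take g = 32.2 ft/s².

q = Q/b = 8050/45.5 = 177 ft²/s; V₁ = q/y₁ = 64.6 ft/s. Fr₁ = V₁/√(g·y₁) = 6.87.
Conjugate-depth relation: y₂/y₁ = ½[√(1 + 8Fr₁²) − 1] = ½[√379.1 − 1] = 9.23.
y₂ = 9.23 × 2.74 = 25.3 ft.

y₂ = 25.3 ft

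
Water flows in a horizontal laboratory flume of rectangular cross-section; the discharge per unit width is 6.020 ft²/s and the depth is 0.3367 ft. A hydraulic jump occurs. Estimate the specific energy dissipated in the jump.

V₁ = q/y₁ = 6.020/0.3367 = 17.88 ft/s. Fr₁ = V₁/√(g·y₁) = 17.88/√(32.2×0.3367) = 5.430.
Bélanger equation: y₂/y₁ = ½[√(1 + 8Fr₁²) − 1] = ½[√236.88 − 1] = 7.196.
y₂ = 7.196 × 0.3367 = 2.423 ft.
V₂ = q/y₂ = 6.020/2.423 = 2.485 ft/s. E₁ = y₁ + V₁²/2g = 5.301 ft; E₂ = y₂ + V₂²/2g = 2.519 ft. ΔE = E₁ − E₂ = 2.782 ft.

ΔE = 2.782 ft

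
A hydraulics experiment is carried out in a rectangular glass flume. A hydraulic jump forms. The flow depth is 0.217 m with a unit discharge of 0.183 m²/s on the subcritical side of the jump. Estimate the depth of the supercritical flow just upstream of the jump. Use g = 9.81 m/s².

V₂ = q/y₂ = 0.183/0.217 = 0.843 m/s; Fr₂ = V₂/√(g·y₂) = 0.578.
Since the conjugate-depth ratio holds either way, y₁/y₂ = ½[√(1 + 8Fr₂²) − 1] = ½[√3.673 − 1] = 0.458.
y₁ = 0.458 × 0.217 = 0.0994 m.

y₁ = 0.0994 m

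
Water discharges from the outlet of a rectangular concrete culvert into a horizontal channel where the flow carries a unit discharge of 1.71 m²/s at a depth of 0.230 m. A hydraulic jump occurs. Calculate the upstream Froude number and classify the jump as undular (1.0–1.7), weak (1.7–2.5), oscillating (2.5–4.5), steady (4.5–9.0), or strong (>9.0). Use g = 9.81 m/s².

V₁ = q/y₁ = 1.71/0.230 = 7.43 m/s. Fr₁ = V₁/√(g·y₁) = 7.43/√(9.81×0.230) = 4.95.
Fr₁ = 4.95 lies in the steady range.

Fr₁ = 4.95; steady jump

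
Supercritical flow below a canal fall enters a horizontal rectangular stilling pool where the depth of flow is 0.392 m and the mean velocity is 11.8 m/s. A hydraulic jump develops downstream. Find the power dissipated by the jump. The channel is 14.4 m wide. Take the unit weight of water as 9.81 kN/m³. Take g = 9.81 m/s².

P = 2766 kW

Fr₁ = V₁/√(g·y₁) = 11.8/√(9.81×0.392) = 6.02.
By Bélanger, y₂/y₁ = ½[√(1 + 8Fr₁²) − 1] = ½[√290.7 − 1] = 8.02.
y₂ = 8.02 × 0.392 = 3.15 m.
q = V₁·y₁ = 11.8 × 0.392 = 4.63 m²/s. V₂ = q/y₂ = 4.63/3.15 = 1.47 m/s. E₁ = y₁ + V₁²/2g = 7.49 m; E₂ = y₂ + V₂²/2g = 3.26 m. ΔE = E₁ − E₂ = 4.23 m.
Q = q·b = 4.63 × 14.4 = 66.6 m³/s. P = γ·Q·ΔE = 9.81 × 66.6 × 4.23 = 2766 kW.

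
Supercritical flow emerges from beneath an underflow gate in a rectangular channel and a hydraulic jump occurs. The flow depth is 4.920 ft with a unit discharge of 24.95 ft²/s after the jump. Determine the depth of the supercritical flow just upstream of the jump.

y₁ = 1.270 ft

V₂ = q/y₂ = 24.95/4.920 = 5.071 ft/s; Fr₂ = V₂/√(g·y₂) = 0.4029.
Since the conjugate-depth ratio holds either way, y₁/y₂ = ½[√(1 + 8Fr₂²) − 1] = ½[√2.2986 − 1] = 0.2581.
y₁ = 0.2581 × 4.920 = 1.270 ft.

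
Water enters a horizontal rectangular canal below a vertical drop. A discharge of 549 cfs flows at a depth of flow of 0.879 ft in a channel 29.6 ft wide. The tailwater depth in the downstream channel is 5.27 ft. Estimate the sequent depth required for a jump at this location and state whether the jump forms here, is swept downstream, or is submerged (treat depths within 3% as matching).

q = Q/b = 549/29.6 = 18.5 ft²/s; V₁ = q/y₁ = 21.1 ft/s. Fr₁ = V₁/√(g·y₁) = 3.97.
By Bélanger, y₂/y₁ = ½[√(1 + 8Fr₁²) − 1] = ½[√126.8 − 1] = 5.13.
y₂ = 5.13 × 0.879 = 4.51 ft.
Tailwater y_tw = 5.27 ft: y_tw > y₂, so the jump is submerged.

y₂ = 4.51 ft; the jump is submerged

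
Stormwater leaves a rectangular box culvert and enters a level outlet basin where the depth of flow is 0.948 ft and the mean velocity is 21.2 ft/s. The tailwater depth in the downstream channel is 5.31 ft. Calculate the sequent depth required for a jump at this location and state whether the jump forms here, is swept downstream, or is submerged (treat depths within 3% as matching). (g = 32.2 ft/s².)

y₂ = 4.69 ft; the jump is submerged

Fr₁ = V₁/√(g·y₁) = 21.2/√(32.2×0.948) = 3.84.
By Bélanger, y₂/y₁ = ½[√(1 + 8Fr₁²) − 1] = ½[√118.8 − 1] = 4.95.
y₂ = 4.95 × 0.948 = 4.69 ft.
Tailwater y_tw = 5.31 ft: y_tw > y₂, so the jump is submerged.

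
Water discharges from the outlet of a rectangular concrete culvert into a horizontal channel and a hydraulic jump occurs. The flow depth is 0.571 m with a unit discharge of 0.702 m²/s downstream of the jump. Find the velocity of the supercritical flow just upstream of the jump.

V₁ = 3.16 m/s

V₂ = q/y₂ = 0.702/0.571 = 1.23 m/s; Fr₂ = V₂/√(g·y₂) = 0.519.
Since the conjugate-depth ratio holds either way, y₁/y₂ = ½[√(1 + 8Fr₂²) − 1] = ½[√3.159 − 1] = 0.389.
y₁ = 0.389 × 0.571 = 0.222 m.
V₁ = q/y₁ = 0.702/0.222 = 3.16 m/s.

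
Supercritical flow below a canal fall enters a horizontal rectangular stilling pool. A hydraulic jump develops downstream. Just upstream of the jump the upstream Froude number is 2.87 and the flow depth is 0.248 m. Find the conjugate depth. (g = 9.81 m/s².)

y₂ = 0.890 m

Fr₁ = 2.87 (given).
Conjugate-depth relation: y₂/y₁ = ½[√(1 + 8Fr₁²) − 1] = ½[√66.90 − 1] = 3.59.
y₂ = 3.59 × 0.248 = 0.890 m.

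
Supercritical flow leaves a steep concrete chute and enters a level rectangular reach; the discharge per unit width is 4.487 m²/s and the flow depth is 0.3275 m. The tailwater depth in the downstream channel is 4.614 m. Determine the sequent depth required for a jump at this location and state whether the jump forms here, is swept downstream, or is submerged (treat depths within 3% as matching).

y₂ = 3.380 m; the jump is submerged

V₁ = q/y₁ = 4.487/0.3275 = 13.70 m/s. Fr₁ = V₁/√(g·y₁) = 13.70/√(9.81×0.3275) = 7.644.
By Bélanger, y₂/y₁ = ½[√(1 + 8Fr₁²) − 1] = ½[√468.41 − 1] = 10.32.
y₂ = 10.32 × 0.3275 = 3.380 m.
Tailwater y_tw = 4.614 m: y_tw > y₂, so the jump is submerged.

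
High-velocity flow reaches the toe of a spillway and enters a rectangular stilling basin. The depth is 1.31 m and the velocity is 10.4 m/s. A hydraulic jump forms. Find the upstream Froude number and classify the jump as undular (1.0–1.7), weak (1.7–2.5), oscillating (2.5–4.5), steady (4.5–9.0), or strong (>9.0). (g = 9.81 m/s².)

Fr₁ = V₁/√(g·y₁) = 10.4/√(9.81×1.31) = 2.90.
Fr₁ = 2.90 lies in the oscillating range.

Fr₁ = 2.90; oscillating jump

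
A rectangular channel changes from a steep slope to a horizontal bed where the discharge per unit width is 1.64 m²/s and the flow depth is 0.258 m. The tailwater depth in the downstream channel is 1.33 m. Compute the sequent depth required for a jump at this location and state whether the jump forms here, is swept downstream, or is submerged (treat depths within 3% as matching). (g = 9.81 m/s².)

y₂ = 1.33 m; the jump forms here

V₁ = q/y₁ = 1.64/0.258 = 6.36 m/s. Fr₁ = V₁/√(g·y₁) = 6.36/√(9.81×0.258) = 4.00.
From the momentum equation for a rectangular channel, y₂/y₁ = ½[√(1 + 8Fr₁²) − 1] = ½[√128.7 − 1] = 5.17.
y₂ = 5.17 × 0.258 = 1.33 m.
Tailwater y_tw = 1.33 m: y_tw ≈ y₂, so the jump forms here.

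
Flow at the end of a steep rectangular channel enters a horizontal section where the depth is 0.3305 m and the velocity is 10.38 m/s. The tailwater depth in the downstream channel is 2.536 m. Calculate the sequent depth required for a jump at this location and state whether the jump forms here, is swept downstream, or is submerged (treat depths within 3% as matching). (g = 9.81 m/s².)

Fr₁ = V₁/√(g·y₁) = 10.38/√(9.81×0.3305) = 5.765.
Conjugate-depth relation: y₂/y₁ = ½[√(1 + 8Fr₁²) − 1] = ½[√266.85 − 1] = 7.668.
y₂ = 7.668 × 0.3305 = 2.534 m.
Tailwater y_tw = 2.536 m: y_tw ≈ y₂, so the jump forms here.

y₂ = 2.534 m; the jump forms here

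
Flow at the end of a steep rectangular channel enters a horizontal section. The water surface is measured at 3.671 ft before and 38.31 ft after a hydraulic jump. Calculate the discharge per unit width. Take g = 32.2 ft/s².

For a rectangular channel the momentum equation gives q² = ½·g·y₁·y₂·(y₁ + y₂) = ½×32.2×3.671×38.31×41.98 = 95055.
q = √95055 = 308.3 ft²/s.

q = 308.3 ft²/s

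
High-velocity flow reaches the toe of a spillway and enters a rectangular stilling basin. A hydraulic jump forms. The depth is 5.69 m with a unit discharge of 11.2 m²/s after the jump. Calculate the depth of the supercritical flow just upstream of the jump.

V₂ = q/y₂ = 11.2/5.69 = 1.97 m/s; Fr₂ = V₂/√(g·y₂) = 0.263.
Since the conjugate-depth ratio holds either way, y₁/y₂ = ½[√(1 + 8Fr₂²) − 1] = ½[√1.555 − 1] = 0.124.
y₁ = 0.124 × 5.69 = 0.703 m.

y₁ = 0.703 m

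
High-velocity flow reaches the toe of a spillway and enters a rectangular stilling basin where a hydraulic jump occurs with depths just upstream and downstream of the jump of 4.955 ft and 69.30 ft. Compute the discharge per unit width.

q = 640.7 ft²/s

For a rectangular channel the momentum equation gives q² = ½·g·y₁·y₂·(y₁ + y₂) = ½×32.2×4.955×69.30×74.25 = 410514.
q = √410514 = 640.7 ft²/s.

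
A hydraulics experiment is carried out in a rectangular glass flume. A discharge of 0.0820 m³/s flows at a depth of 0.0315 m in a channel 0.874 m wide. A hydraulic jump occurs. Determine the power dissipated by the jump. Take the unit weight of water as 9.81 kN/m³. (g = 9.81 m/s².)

P = 0.202 kW

q = Q/b = 0.0820/0.874 = 0.0938 m²/s; V₁ = q/y₁ = 2.98 m/s. Fr₁ = V₁/√(g·y₁) = 5.36.
Bélanger equation: y₂/y₁ = ½[√(1 + 8Fr₁²) − 1] = ½[√230.7 − 1] = 7.09.
y₂ = 7.09 × 0.0315 = 0.223 m.
V₂ = q/y₂ = 0.0938/0.223 = 0.420 m/s. E₁ = y₁ + V₁²/2g = 0.484 m; E₂ = y₂ + V₂²/2g = 0.232 m. ΔE = E₁ − E₂ = 0.251 m.
P = γ·Q·ΔE = 9.81 × 0.0820 × 0.251 = 0.202 kW.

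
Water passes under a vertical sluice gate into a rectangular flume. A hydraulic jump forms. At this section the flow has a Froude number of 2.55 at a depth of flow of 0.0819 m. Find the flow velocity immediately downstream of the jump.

Fr₁ = 2.55 (given).
Sequent-depth ratio: y₂/y₁ = ½[√(1 + 8Fr₁²) − 1] = ½[√53.02 − 1] = 3.14.
y₂ = 3.14 × 0.0819 = 0.257 m.
V₁ = Fr₁·√(g·y₁) = 2.55×√(9.81×0.0819) = 2.29 m/s; q = V₁·y₁ = 0.187 m²/s.
V₂ = q/y₂ = 0.187/0.257 = 0.728 m/s.

V₂ = 0.728 m/s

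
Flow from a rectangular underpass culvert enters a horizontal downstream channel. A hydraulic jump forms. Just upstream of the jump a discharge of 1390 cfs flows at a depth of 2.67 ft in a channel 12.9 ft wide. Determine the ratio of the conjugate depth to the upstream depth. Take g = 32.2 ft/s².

q = Q/b = 1390/12.9 = 108 ft²/s; V₁ = q/y₁ = 40.4 ft/s. Fr₁ = V₁/√(g·y₁) = 4.35.
Conjugate-depth relation: y₂/y₁ = ½[√(1 + 8Fr₁²) − 1] = ½[√152.5 − 1] = 5.68.

y₂/y₁ = 5.68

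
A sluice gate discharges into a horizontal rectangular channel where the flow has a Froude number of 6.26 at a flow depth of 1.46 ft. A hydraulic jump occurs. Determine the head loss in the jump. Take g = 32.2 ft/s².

Fr₁ = 6.26 (given).
Bélanger equation: y₂/y₁ = ½[√(1 + 8Fr₁²) − 1] = ½[√314.5 − 1] = 8.37.
y₂ = 8.37 × 1.46 = 12.2 ft.
V₁ = Fr₁·√(g·y₁) = 6.26×√(32.2×1.46) = 42.9 ft/s; q = V₁·y₁ = 62.7 ft²/s. V₂ = q/y₂ = 62.7/12.2 = 5.13 ft/s. E₁ = y₁ + V₁²/2g = 30.1 ft; E₂ = y₂ + V₂²/2g = 12.6 ft. ΔE = E₁ − E₂ = 17.4 ft.

ΔE = 17.4 ft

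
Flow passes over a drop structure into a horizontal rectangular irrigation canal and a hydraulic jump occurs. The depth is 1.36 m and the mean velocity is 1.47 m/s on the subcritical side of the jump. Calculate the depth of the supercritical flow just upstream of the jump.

y₁ = 0.350 m

Fr₂ = V₂/√(g·y₂) = 1.47/√(9.81×1.36) = 0.402.
Since the conjugate-depth ratio holds either way, y₁/y₂ = ½[√(1 + 8Fr₂²) − 1] = ½[√2.296 − 1] = 0.258.
y₁ = 0.258 × 1.36 = 0.350 m.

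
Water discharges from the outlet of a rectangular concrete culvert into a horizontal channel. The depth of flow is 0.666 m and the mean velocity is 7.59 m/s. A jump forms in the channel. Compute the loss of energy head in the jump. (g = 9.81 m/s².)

ΔE = 0.908 m

Fr₁ = V₁/√(g·y₁) = 7.59/√(9.81×0.666) = 2.97.
Conjugate-depth relation: y₂/y₁ = ½[√(1 + 8Fr₁²) − 1] = ½[√71.54 − 1] = 3.73.
y₂ = 3.73 × 0.666 = 2.48 m.
q = V₁·y₁ = 7.59 × 0.666 = 5.05 m²/s. V₂ = q/y₂ = 5.05/2.48 = 2.04 m/s. E₁ = y₁ + V₁²/2g = 3.60 m; E₂ = y₂ + V₂²/2g = 2.69 m. ΔE = E₁ − E₂ = 0.908 m.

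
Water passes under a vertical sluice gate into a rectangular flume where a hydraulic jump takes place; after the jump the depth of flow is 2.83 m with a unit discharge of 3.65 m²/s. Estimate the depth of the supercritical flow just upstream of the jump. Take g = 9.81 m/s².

V₂ = q/y₂ = 3.65/2.83 = 1.29 m/s; Fr₂ = V₂/√(g·y₂) = 0.245.
The Bélanger relation is symmetric: y₁/y₂ = ½[√(1 + 8Fr₂²) − 1] = ½[√1.479 − 1] = 0.108.
y₁ = 0.108 × 2.83 = 0.306 m.

y₁ = 0.306 m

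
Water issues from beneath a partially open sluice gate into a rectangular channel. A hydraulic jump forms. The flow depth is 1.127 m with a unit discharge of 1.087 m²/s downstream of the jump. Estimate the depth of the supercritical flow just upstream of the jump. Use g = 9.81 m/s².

V₂ = q/y₂ = 1.087/1.127 = 0.9645 m/s; Fr₂ = V₂/√(g·y₂) = 0.2901.
From the momentum equation (using Fr₂), y₁/y₂ = ½[√(1 + 8Fr₂²) − 1] = ½[√1.6731 − 1] = 0.1468.
y₁ = 0.1468 × 1.127 = 0.1654 m.

y₁ = 0.1654 m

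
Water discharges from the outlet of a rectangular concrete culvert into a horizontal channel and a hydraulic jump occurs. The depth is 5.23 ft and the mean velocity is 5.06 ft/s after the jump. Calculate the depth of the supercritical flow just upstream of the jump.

Fr₂ = V₂/√(g·y₂) = 5.06/√(32.2×5.23) = 0.390.
The Bélanger relation is symmetric: y₁/y₂ = ½[√(1 + 8Fr₂²) − 1] = ½[√2.216 − 1] = 0.244.
y₁ = 0.244 × 5.23 = 1.28 ft.

y₁ = 1.28 ft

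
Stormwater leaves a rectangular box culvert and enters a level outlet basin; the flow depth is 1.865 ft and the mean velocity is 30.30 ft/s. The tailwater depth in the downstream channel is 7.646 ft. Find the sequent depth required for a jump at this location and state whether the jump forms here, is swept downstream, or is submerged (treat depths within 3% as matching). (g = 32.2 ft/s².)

Fr₁ = V₁/√(g·y₁) = 30.30/√(32.2×1.865) = 3.910.
Sequent-depth ratio: y₂/y₁ = ½[√(1 + 8Fr₁²) − 1] = ½[√123.30 − 1] = 5.052.
y₂ = 5.052 × 1.865 = 9.422 ft.
Tailwater y_tw = 7.646 ft: y_tw < y₂, so the jump is swept downstream.

y₂ = 9.422 ft; the jump is swept downstream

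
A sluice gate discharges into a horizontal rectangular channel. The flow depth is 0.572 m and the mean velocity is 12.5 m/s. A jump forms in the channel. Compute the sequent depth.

Fr₁ = V₁/√(g·y₁) = 12.5/√(9.81×0.572) = 5.28.
Bélanger equation: y₂/y₁ = ½[√(1 + 8Fr₁²) − 1] = ½[√223.8 − 1] = 6.98.
y₂ = 6.98 × 0.572 = 3.99 m.

y₂ = 3.99 m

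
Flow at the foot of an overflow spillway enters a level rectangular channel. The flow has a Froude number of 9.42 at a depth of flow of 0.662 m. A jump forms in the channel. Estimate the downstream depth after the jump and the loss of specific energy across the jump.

y₂ = 8.49 m; ΔE = 21.4 m

Fr₁ = 9.42 (given).
Sequent-depth ratio: y₂/y₁ = ½[√(1 + 8Fr₁²) − 1] = ½[√710.9 − 1] = 12.8.
y₂ = 12.8 × 0.662 = 8.49 m.
Head loss: ΔE = (y₂ − y₁)³/(4y₁y₂) = (8.49 − 0.662)³/(4×0.662×8.49) = 480/22.5 = 21.4 m.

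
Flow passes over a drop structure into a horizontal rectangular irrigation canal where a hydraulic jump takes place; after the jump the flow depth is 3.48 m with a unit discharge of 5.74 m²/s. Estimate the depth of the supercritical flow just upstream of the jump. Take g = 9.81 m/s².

y₁ = 0.487 m

V₂ = q/y₂ = 5.74/3.48 = 1.65 m/s; Fr₂ = V₂/√(g·y₂) = 0.282.
Since the conjugate-depth ratio holds either way, y₁/y₂ = ½[√(1 + 8Fr₂²) − 1] = ½[√1.638 − 1] = 0.140.
y₁ = 0.140 × 3.48 = 0.487 m.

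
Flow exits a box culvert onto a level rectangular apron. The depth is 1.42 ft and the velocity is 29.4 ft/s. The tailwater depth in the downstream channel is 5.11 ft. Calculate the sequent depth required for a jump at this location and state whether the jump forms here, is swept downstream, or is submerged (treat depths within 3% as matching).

y₂ = 8.05 ft; the jump is swept downstream

Fr₁ = V₁/√(g·y₁) = 29.4/√(32.2×1.42) = 4.35.
From the momentum equation for a rectangular channel, y₂/y₁ = ½[√(1 + 8Fr₁²) − 1] = ½[√152.2 − 1] = 5.67.
y₂ = 5.67 × 1.42 = 8.05 ft.
Tailwater y_tw = 5.11 ft: y_tw < y₂, so the jump is swept downstream.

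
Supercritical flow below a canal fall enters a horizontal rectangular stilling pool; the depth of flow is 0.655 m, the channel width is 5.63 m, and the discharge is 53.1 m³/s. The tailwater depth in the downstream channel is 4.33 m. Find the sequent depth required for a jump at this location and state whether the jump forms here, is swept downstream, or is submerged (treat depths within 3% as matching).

y₂ = 4.94 m; the jump is swept downstream

q = Q/b = 53.1/5.63 = 9.43 m²/s; V₁ = q/y₁ = 14.4 m/s. Fr₁ = V₁/√(g·y₁) = 5.68.
By Bélanger, y₂/y₁ = ½[√(1 + 8Fr₁²) − 1] = ½[√259.1 − 1] = 7.55.
y₂ = 7.55 × 0.655 = 4.94 m.
Tailwater y_tw = 4.33 m: y_tw < y₂, so the jump is swept downstream.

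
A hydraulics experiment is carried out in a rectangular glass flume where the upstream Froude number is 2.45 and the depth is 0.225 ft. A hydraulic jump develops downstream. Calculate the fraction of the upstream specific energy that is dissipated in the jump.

Fr₁ = 2.45 (given).
Sequent-depth ratio: y₂/y₁ = ½[√(1 + 8Fr₁²) − 1] = ½[√49.02 − 1] = 3.00.
y₂ = 3.00 × 0.225 = 0.675 ft.
E₁ = y₁(1 + Fr₁²/2) = 0.225×(1 + 2.45²/2) = 0.900 ft. ΔE = (y₂ − y₁)³/(4y₁y₂) = 0.150 ft. ΔE/E₁ = 0.150/0.900 = 0.167.

ΔE/E₁ = 0.167 (16.7%)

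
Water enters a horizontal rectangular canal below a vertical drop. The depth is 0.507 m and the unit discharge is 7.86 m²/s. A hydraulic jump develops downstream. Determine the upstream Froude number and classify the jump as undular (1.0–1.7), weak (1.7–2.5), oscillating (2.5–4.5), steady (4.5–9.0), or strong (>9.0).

Fr₁ = 6.95; steady jump

V₁ = q/y₁ = 7.86/0.507 = 15.5 m/s. Fr₁ = V₁/√(g·y₁) = 15.5/√(9.81×0.507) = 6.95.
Fr₁ = 6.95 lies in the steady range.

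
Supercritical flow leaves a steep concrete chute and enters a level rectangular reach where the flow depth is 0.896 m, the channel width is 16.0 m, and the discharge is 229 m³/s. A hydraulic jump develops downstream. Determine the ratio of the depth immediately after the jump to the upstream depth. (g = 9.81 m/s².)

y₂/y₁ = 7.14

q = Q/b = 229/16.0 = 14.3 m²/s; V₁ = q/y₁ = 16.0 m/s. Fr₁ = V₁/√(g·y₁) = 5.39.
Sequent-depth ratio: y₂/y₁ = ½[√(1 + 8Fr₁²) − 1] = ½[√233.2 − 1] = 7.14.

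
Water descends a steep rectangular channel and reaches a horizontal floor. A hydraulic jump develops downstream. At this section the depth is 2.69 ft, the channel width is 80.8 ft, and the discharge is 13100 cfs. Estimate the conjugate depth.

y₂ = 23.3 ft

q = Q/b = 13100/80.8 = 162 ft²/s; V₁ = q/y₁ = 60.3 ft/s. Fr₁ = V₁/√(g·y₁) = 6.48.
Bélanger equation: y₂/y₁ = ½[√(1 + 8Fr₁²) − 1] = ½[√336.5 − 1] = 8.67.
y₂ = 8.67 × 2.69 = 23.3 ft.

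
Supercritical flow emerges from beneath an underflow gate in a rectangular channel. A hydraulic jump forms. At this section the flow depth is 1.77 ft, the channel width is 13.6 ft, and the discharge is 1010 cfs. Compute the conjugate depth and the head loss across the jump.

q = Q/b = 1010/13.6 = 74.3 ft²/s; V₁ = q/y₁ = 42.0 ft/s. Fr₁ = V₁/√(g·y₁) = 5.56.
Bélanger equation: y₂/y₁ = ½[√(1 + 8Fr₁²) − 1] = ½[√248.1 − 1] = 7.38.
y₂ = 7.38 × 1.77 = 13.1 ft.
V₂ = q/y₂ = 74.3/13.1 = 5.69 ft/s. E₁ = y₁ + V₁²/2g = 29.1 ft; E₂ = y₂ + V₂²/2g = 13.6 ft. ΔE = E₁ − E₂ = 15.5 ft.

y₂ = 13.1 ft; ΔE = 15.5 ft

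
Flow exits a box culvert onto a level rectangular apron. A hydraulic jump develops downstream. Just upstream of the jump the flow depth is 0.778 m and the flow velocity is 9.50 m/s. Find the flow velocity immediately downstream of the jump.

V₂ = 2.16 m/s

Fr₁ = V₁/√(g·y₁) = 9.50/√(9.81×0.778) = 3.44.
Bélanger equation: y₂/y₁ = ½[√(1 + 8Fr₁²) − 1] = ½[√95.60 − 1] = 4.39.
y₂ = 4.39 × 0.778 = 3.41 m.
q = V₁·y₁ = 9.50 × 0.778 = 7.39 m²/s.
V₂ = q/y₂ = 7.39/3.41 = 2.16 m/s.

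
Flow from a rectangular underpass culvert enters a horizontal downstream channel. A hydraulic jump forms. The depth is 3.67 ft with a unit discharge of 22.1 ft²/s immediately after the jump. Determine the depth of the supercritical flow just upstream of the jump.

y₁ = 1.58 ft

V₂ = q/y₂ = 22.1/3.67 = 6.02 ft/s; Fr₂ = V₂/√(g·y₂) = 0.554.
Since the conjugate-depth ratio holds either way, y₁/y₂ = ½[√(1 + 8Fr₂²) − 1] = ½[√3.455 − 1] = 0.429.
y₁ = 0.429 × 3.67 = 1.58 ft.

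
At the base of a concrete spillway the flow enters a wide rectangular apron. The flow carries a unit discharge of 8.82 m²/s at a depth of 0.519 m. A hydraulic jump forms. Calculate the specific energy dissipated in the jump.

ΔE = 9.82 m

V₁ = q/y₁ = 8.82/0.519 = 17.0 m/s. Fr₁ = V₁/√(g·y₁) = 17.0/√(9.81×0.519) = 7.53.
Conjugate-depth relation: y₂/y₁ = ½[√(1 + 8Fr₁²) − 1] = ½[√454.8 − 1] = 10.2.
y₂ = 10.2 × 0.519 = 5.27 m.
V₂ = q/y₂ = 8.82/5.27 = 1.67 m/s. E₁ = y₁ + V₁²/2g = 15.2 m; E₂ = y₂ + V₂²/2g = 5.42 m. ΔE = E₁ − E₂ = 9.82 m.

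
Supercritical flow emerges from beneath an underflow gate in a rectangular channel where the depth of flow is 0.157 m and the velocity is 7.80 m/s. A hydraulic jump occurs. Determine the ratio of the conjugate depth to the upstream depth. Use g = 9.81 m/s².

y₂/y₁ = 8.40

Fr₁ = V₁/√(g·y₁) = 7.80/√(9.81×0.157) = 6.29.
By Bélanger, y₂/y₁ = ½[√(1 + 8Fr₁²) − 1] = ½[√317.0 − 1] = 8.40.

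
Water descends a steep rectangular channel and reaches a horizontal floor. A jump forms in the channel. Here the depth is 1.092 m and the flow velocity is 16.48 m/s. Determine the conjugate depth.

y₂ = 7.249 m

Fr₁ = V₁/√(g·y₁) = 16.48/√(9.81×1.092) = 5.035.
Sequent-depth ratio: y₂/y₁ = ½[√(1 + 8Fr₁²) − 1] = ½[√203.82 − 1] = 6.638.
y₂ = 6.638 × 1.092 = 7.249 m.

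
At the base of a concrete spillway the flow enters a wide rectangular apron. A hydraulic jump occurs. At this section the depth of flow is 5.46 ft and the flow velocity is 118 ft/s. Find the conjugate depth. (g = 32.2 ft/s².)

y₂ = 66.0 ft

Fr₁ = V₁/√(g·y₁) = 118/√(32.2×5.46) = 8.90.
Bélanger equation: y₂/y₁ = ½[√(1 + 8Fr₁²) − 1] = ½[√634.6 − 1] = 12.1.
y₂ = 12.1 × 5.46 = 66.0 ft.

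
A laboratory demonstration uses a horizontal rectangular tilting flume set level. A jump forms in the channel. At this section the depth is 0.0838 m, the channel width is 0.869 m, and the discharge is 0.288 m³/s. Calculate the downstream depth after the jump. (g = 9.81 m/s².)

q = Q/b = 0.288/0.869 = 0.331 m²/s; V₁ = q/y₁ = 3.95 m/s. Fr₁ = V₁/√(g·y₁) = 4.36.
From the momentum equation for a rectangular channel, y₂/y₁ = ½[√(1 + 8Fr₁²) − 1] = ½[√153.2 − 1] = 5.69.
y₂ = 5.69 × 0.0838 = 0.477 m.

y₂ = 0.477 m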